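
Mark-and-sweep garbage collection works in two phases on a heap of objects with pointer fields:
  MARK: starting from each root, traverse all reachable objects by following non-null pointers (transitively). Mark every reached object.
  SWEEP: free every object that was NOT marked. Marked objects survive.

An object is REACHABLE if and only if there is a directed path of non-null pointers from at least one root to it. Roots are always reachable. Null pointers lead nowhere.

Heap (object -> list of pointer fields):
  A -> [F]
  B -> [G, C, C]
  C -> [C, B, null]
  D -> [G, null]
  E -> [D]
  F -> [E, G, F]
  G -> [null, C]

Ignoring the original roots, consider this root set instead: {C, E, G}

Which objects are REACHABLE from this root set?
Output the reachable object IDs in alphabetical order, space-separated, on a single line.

Roots: C E G
Mark C: refs=C B null, marked=C
Mark E: refs=D, marked=C E
Mark G: refs=null C, marked=C E G
Mark B: refs=G C C, marked=B C E G
Mark D: refs=G null, marked=B C D E G
Unmarked (collected): A F

Answer: B C D E G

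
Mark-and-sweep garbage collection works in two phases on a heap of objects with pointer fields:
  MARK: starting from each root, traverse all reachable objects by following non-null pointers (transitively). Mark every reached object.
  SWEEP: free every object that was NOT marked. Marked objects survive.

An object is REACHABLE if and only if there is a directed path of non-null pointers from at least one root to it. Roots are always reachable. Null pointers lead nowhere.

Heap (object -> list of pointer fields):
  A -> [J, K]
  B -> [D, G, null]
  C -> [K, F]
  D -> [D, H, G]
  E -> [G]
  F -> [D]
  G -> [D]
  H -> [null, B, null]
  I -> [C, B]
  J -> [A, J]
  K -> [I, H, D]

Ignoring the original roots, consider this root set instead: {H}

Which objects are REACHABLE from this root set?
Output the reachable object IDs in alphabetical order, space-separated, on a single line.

Answer: B D G H

Derivation:
Roots: H
Mark H: refs=null B null, marked=H
Mark B: refs=D G null, marked=B H
Mark D: refs=D H G, marked=B D H
Mark G: refs=D, marked=B D G H
Unmarked (collected): A C E F I J K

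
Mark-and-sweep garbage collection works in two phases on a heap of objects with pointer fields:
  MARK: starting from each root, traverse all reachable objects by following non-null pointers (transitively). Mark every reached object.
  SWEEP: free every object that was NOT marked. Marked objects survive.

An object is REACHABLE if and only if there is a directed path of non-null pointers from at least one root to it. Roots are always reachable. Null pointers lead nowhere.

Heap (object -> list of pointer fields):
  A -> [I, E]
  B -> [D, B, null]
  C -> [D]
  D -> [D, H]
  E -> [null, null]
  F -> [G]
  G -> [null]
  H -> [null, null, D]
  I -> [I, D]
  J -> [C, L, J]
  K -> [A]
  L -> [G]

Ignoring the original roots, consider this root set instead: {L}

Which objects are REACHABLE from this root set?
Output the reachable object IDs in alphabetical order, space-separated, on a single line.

Roots: L
Mark L: refs=G, marked=L
Mark G: refs=null, marked=G L
Unmarked (collected): A B C D E F H I J K

Answer: G L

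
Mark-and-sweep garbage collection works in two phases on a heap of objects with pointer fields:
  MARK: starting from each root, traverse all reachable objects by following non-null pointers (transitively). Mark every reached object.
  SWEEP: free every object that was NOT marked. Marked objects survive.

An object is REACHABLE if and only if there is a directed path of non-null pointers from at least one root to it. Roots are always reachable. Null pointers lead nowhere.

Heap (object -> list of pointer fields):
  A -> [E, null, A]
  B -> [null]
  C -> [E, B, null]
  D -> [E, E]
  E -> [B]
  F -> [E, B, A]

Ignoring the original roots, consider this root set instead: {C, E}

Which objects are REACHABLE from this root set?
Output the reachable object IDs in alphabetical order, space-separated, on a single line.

Answer: B C E

Derivation:
Roots: C E
Mark C: refs=E B null, marked=C
Mark E: refs=B, marked=C E
Mark B: refs=null, marked=B C E
Unmarked (collected): A D F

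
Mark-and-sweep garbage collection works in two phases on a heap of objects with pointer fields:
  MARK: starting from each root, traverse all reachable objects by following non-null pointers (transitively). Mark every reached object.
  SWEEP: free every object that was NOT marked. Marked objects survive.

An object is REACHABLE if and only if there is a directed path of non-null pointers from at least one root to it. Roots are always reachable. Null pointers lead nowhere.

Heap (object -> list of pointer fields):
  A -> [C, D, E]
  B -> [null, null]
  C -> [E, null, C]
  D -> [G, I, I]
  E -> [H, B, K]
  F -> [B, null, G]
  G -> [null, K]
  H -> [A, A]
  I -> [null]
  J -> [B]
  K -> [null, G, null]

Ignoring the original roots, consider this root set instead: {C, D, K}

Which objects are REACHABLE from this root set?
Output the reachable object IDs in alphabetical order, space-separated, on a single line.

Answer: A B C D E G H I K

Derivation:
Roots: C D K
Mark C: refs=E null C, marked=C
Mark D: refs=G I I, marked=C D
Mark K: refs=null G null, marked=C D K
Mark E: refs=H B K, marked=C D E K
Mark G: refs=null K, marked=C D E G K
Mark I: refs=null, marked=C D E G I K
Mark H: refs=A A, marked=C D E G H I K
Mark B: refs=null null, marked=B C D E G H I K
Mark A: refs=C D E, marked=A B C D E G H I K
Unmarked (collected): F J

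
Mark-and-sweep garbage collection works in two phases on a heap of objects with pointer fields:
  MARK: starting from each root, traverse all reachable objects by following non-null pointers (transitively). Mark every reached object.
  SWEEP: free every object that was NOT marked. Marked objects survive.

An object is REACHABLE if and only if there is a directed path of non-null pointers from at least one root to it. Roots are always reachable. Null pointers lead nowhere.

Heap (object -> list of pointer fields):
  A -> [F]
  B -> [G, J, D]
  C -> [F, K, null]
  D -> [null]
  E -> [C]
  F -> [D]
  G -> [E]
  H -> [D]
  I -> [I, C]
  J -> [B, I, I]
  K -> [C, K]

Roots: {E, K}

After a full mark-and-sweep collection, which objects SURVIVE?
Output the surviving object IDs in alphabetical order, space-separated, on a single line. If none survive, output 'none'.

Roots: E K
Mark E: refs=C, marked=E
Mark K: refs=C K, marked=E K
Mark C: refs=F K null, marked=C E K
Mark F: refs=D, marked=C E F K
Mark D: refs=null, marked=C D E F K
Unmarked (collected): A B G H I J

Answer: C D E F K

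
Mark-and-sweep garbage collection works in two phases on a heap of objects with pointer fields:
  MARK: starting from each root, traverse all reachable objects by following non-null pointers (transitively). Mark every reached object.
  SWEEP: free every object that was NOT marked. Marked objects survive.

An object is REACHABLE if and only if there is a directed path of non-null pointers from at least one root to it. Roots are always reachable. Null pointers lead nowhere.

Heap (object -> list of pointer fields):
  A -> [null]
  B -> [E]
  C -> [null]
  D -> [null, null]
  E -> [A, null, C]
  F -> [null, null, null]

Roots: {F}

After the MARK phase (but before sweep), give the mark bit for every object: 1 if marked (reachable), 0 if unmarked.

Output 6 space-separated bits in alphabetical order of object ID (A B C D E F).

Roots: F
Mark F: refs=null null null, marked=F
Unmarked (collected): A B C D E

Answer: 0 0 0 0 0 1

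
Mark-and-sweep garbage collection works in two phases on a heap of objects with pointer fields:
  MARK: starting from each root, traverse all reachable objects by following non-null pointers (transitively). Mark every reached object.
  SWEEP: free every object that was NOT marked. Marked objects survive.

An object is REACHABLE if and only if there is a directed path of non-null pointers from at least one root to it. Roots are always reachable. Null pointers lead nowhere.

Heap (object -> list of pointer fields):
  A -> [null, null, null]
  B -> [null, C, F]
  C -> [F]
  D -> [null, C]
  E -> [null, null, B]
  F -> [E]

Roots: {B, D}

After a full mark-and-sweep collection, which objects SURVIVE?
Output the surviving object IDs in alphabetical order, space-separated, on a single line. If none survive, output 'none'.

Answer: B C D E F

Derivation:
Roots: B D
Mark B: refs=null C F, marked=B
Mark D: refs=null C, marked=B D
Mark C: refs=F, marked=B C D
Mark F: refs=E, marked=B C D F
Mark E: refs=null null B, marked=B C D E F
Unmarked (collected): A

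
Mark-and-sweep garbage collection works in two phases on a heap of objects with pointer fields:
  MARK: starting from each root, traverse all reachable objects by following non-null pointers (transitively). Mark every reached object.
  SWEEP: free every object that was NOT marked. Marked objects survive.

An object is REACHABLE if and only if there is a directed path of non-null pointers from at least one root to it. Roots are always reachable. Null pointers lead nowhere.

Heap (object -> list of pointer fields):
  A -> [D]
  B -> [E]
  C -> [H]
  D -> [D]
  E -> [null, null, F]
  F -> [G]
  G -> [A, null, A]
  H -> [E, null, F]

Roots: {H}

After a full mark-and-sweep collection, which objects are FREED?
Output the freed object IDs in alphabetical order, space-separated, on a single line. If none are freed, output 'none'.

Answer: B C

Derivation:
Roots: H
Mark H: refs=E null F, marked=H
Mark E: refs=null null F, marked=E H
Mark F: refs=G, marked=E F H
Mark G: refs=A null A, marked=E F G H
Mark A: refs=D, marked=A E F G H
Mark D: refs=D, marked=A D E F G H
Unmarked (collected): B C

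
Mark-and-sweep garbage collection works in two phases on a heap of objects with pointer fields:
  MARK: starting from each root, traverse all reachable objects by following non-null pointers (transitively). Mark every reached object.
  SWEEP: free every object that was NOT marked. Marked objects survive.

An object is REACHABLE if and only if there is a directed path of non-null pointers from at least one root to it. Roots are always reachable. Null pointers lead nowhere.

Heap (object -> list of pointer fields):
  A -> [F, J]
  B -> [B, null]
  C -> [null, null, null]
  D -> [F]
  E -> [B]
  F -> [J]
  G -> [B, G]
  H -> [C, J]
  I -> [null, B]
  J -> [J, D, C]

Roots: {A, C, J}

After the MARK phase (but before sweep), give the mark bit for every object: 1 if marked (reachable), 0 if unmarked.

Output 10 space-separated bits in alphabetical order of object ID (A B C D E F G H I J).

Roots: A C J
Mark A: refs=F J, marked=A
Mark C: refs=null null null, marked=A C
Mark J: refs=J D C, marked=A C J
Mark F: refs=J, marked=A C F J
Mark D: refs=F, marked=A C D F J
Unmarked (collected): B E G H I

Answer: 1 0 1 1 0 1 0 0 0 1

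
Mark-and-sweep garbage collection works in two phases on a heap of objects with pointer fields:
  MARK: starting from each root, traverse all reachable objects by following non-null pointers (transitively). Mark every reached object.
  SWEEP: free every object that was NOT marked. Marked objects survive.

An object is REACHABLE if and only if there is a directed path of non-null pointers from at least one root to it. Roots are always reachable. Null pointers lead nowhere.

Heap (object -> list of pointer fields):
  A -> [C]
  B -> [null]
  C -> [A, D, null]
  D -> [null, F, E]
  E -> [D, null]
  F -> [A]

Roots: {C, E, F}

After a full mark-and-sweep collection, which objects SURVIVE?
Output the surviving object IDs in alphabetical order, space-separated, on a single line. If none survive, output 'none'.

Answer: A C D E F

Derivation:
Roots: C E F
Mark C: refs=A D null, marked=C
Mark E: refs=D null, marked=C E
Mark F: refs=A, marked=C E F
Mark A: refs=C, marked=A C E F
Mark D: refs=null F E, marked=A C D E F
Unmarked (collected): B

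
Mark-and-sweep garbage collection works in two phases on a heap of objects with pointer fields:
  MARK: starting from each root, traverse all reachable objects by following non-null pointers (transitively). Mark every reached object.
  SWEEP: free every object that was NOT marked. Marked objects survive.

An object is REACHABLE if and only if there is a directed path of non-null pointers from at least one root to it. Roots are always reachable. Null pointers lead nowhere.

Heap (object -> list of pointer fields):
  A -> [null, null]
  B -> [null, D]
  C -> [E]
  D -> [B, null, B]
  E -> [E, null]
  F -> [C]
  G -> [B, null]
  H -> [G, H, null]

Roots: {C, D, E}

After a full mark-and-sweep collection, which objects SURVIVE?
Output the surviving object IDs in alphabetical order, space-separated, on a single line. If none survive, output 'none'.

Roots: C D E
Mark C: refs=E, marked=C
Mark D: refs=B null B, marked=C D
Mark E: refs=E null, marked=C D E
Mark B: refs=null D, marked=B C D E
Unmarked (collected): A F G H

Answer: B C D E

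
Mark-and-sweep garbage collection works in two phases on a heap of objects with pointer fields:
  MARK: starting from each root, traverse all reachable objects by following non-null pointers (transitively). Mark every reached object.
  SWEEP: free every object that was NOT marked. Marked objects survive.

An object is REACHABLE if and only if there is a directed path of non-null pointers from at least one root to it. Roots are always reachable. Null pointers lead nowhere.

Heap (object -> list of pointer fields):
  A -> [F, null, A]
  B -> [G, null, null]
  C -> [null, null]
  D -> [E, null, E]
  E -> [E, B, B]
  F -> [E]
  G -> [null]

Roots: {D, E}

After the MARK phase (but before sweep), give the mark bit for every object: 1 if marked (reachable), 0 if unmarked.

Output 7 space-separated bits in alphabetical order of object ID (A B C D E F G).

Answer: 0 1 0 1 1 0 1

Derivation:
Roots: D E
Mark D: refs=E null E, marked=D
Mark E: refs=E B B, marked=D E
Mark B: refs=G null null, marked=B D E
Mark G: refs=null, marked=B D E G
Unmarked (collected): A C F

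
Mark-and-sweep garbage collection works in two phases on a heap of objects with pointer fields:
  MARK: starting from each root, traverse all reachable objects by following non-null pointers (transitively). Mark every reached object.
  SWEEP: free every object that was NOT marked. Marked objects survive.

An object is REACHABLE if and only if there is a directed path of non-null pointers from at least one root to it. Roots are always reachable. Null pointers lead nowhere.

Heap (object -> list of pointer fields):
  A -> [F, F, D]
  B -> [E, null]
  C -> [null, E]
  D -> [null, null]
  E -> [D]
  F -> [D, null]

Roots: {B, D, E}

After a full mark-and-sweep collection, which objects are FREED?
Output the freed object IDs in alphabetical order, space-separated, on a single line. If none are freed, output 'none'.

Answer: A C F

Derivation:
Roots: B D E
Mark B: refs=E null, marked=B
Mark D: refs=null null, marked=B D
Mark E: refs=D, marked=B D E
Unmarked (collected): A C F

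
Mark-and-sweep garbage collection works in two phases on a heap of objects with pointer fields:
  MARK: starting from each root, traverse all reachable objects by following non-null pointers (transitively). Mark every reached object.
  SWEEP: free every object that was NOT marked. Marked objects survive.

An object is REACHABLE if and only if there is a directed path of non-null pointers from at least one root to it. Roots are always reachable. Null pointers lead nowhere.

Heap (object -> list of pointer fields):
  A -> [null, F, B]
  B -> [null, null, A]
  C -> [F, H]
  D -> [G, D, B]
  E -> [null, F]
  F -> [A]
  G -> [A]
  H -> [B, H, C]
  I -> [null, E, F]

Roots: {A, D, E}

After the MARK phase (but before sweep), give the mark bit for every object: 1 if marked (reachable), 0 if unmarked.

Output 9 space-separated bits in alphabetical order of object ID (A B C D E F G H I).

Answer: 1 1 0 1 1 1 1 0 0

Derivation:
Roots: A D E
Mark A: refs=null F B, marked=A
Mark D: refs=G D B, marked=A D
Mark E: refs=null F, marked=A D E
Mark F: refs=A, marked=A D E F
Mark B: refs=null null A, marked=A B D E F
Mark G: refs=A, marked=A B D E F G
Unmarked (collected): C H I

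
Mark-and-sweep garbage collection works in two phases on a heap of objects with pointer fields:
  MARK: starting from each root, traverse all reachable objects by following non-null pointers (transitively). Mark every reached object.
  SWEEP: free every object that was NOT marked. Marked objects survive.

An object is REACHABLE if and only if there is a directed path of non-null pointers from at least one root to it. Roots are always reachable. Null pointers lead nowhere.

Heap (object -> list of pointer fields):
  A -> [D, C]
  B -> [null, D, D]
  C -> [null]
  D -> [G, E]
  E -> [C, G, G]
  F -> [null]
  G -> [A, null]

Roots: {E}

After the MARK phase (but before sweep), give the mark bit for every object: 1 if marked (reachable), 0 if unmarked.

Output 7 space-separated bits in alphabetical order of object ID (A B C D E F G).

Roots: E
Mark E: refs=C G G, marked=E
Mark C: refs=null, marked=C E
Mark G: refs=A null, marked=C E G
Mark A: refs=D C, marked=A C E G
Mark D: refs=G E, marked=A C D E G
Unmarked (collected): B F

Answer: 1 0 1 1 1 0 1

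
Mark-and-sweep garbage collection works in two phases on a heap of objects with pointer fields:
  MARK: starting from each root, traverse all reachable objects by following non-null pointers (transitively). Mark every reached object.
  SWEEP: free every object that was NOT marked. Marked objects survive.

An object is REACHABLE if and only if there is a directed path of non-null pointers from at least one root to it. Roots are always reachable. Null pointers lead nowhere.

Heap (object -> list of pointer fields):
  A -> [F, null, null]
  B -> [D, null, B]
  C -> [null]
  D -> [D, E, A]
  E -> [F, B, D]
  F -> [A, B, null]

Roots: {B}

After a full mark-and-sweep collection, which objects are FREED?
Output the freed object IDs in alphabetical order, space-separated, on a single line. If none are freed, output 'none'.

Roots: B
Mark B: refs=D null B, marked=B
Mark D: refs=D E A, marked=B D
Mark E: refs=F B D, marked=B D E
Mark A: refs=F null null, marked=A B D E
Mark F: refs=A B null, marked=A B D E F
Unmarked (collected): C

Answer: C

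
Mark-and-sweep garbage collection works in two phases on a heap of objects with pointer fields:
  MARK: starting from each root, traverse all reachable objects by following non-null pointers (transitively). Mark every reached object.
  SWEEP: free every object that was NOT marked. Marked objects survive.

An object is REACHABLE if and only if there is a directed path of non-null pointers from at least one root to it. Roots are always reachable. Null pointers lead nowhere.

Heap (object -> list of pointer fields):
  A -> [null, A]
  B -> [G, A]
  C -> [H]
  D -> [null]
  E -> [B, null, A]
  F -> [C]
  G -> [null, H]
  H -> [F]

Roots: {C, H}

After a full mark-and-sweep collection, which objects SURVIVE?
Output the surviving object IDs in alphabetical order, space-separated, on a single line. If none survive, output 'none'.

Answer: C F H

Derivation:
Roots: C H
Mark C: refs=H, marked=C
Mark H: refs=F, marked=C H
Mark F: refs=C, marked=C F H
Unmarked (collected): A B D E G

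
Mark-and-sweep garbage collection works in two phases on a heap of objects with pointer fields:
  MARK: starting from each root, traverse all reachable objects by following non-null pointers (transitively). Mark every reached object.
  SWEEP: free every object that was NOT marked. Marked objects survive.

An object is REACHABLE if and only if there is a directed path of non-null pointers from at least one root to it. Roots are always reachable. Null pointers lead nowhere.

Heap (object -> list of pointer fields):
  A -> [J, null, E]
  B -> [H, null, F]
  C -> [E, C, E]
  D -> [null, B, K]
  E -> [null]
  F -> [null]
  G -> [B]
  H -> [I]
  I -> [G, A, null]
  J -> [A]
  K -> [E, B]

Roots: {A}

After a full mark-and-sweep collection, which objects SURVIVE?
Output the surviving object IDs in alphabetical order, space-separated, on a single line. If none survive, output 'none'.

Answer: A E J

Derivation:
Roots: A
Mark A: refs=J null E, marked=A
Mark J: refs=A, marked=A J
Mark E: refs=null, marked=A E J
Unmarked (collected): B C D F G H I K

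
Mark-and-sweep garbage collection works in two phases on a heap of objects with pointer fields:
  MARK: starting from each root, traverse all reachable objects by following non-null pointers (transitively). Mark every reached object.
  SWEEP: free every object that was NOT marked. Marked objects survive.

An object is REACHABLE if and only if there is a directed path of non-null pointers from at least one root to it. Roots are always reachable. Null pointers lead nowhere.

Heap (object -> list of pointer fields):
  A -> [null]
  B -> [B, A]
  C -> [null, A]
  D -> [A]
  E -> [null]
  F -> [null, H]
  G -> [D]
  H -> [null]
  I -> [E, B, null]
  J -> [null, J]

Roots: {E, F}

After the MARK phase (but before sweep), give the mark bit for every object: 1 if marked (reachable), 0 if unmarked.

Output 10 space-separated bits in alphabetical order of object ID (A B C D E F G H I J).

Roots: E F
Mark E: refs=null, marked=E
Mark F: refs=null H, marked=E F
Mark H: refs=null, marked=E F H
Unmarked (collected): A B C D G I J

Answer: 0 0 0 0 1 1 0 1 0 0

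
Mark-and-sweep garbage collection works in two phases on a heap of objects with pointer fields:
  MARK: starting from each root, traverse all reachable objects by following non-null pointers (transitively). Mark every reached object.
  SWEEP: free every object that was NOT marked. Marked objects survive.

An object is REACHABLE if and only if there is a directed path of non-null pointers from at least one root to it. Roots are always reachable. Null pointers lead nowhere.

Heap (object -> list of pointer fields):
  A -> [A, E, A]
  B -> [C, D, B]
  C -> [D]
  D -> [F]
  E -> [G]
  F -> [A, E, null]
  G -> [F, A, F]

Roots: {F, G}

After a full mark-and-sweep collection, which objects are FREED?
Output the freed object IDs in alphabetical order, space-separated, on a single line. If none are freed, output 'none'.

Answer: B C D

Derivation:
Roots: F G
Mark F: refs=A E null, marked=F
Mark G: refs=F A F, marked=F G
Mark A: refs=A E A, marked=A F G
Mark E: refs=G, marked=A E F G
Unmarked (collected): B C D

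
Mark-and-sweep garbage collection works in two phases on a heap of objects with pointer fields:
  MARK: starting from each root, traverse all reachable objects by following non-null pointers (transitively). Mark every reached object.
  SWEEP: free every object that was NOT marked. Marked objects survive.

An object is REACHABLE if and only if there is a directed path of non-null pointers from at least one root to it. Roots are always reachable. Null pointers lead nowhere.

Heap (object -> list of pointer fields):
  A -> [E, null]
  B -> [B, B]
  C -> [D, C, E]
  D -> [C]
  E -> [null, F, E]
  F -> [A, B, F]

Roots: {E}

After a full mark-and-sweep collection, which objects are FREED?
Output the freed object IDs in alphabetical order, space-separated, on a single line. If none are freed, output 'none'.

Answer: C D

Derivation:
Roots: E
Mark E: refs=null F E, marked=E
Mark F: refs=A B F, marked=E F
Mark A: refs=E null, marked=A E F
Mark B: refs=B B, marked=A B E F
Unmarked (collected): C D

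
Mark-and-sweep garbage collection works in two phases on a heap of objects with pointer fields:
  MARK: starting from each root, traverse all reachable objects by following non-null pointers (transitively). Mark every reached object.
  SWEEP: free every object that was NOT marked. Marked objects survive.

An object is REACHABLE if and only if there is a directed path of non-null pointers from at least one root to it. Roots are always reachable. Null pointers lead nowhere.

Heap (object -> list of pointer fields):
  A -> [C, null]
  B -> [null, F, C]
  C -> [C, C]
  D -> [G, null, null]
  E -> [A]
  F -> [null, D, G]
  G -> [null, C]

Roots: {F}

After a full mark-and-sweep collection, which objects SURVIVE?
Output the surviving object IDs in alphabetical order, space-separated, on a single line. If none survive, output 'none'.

Roots: F
Mark F: refs=null D G, marked=F
Mark D: refs=G null null, marked=D F
Mark G: refs=null C, marked=D F G
Mark C: refs=C C, marked=C D F G
Unmarked (collected): A B E

Answer: C D F G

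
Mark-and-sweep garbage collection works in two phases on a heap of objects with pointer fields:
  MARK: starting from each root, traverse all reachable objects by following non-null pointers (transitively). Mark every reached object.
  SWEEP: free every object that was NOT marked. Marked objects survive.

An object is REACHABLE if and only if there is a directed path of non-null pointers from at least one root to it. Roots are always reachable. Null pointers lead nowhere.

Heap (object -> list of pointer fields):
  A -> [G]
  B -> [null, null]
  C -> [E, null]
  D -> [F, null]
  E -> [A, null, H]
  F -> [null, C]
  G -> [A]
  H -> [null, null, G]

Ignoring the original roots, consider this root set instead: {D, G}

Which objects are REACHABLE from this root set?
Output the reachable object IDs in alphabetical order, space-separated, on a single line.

Answer: A C D E F G H

Derivation:
Roots: D G
Mark D: refs=F null, marked=D
Mark G: refs=A, marked=D G
Mark F: refs=null C, marked=D F G
Mark A: refs=G, marked=A D F G
Mark C: refs=E null, marked=A C D F G
Mark E: refs=A null H, marked=A C D E F G
Mark H: refs=null null G, marked=A C D E F G H
Unmarked (collected): B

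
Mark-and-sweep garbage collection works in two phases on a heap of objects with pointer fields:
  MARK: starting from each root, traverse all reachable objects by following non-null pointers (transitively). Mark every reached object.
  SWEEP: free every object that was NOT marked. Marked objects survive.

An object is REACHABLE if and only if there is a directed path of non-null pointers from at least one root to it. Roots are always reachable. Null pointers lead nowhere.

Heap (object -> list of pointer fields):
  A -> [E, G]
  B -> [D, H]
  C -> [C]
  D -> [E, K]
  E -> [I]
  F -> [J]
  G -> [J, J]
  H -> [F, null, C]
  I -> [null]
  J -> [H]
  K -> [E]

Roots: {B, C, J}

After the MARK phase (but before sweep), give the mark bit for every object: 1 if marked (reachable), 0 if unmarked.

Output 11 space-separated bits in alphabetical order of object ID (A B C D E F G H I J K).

Roots: B C J
Mark B: refs=D H, marked=B
Mark C: refs=C, marked=B C
Mark J: refs=H, marked=B C J
Mark D: refs=E K, marked=B C D J
Mark H: refs=F null C, marked=B C D H J
Mark E: refs=I, marked=B C D E H J
Mark K: refs=E, marked=B C D E H J K
Mark F: refs=J, marked=B C D E F H J K
Mark I: refs=null, marked=B C D E F H I J K
Unmarked (collected): A G

Answer: 0 1 1 1 1 1 0 1 1 1 1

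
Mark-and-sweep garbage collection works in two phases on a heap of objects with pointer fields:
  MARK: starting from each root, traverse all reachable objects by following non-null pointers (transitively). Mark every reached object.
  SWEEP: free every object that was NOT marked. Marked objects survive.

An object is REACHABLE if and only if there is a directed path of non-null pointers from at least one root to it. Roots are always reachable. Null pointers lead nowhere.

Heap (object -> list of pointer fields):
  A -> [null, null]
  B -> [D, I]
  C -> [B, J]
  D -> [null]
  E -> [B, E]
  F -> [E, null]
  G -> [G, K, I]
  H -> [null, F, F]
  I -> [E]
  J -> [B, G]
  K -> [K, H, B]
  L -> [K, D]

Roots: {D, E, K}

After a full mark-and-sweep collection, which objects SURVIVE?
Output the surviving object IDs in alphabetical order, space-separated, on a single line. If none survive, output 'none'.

Roots: D E K
Mark D: refs=null, marked=D
Mark E: refs=B E, marked=D E
Mark K: refs=K H B, marked=D E K
Mark B: refs=D I, marked=B D E K
Mark H: refs=null F F, marked=B D E H K
Mark I: refs=E, marked=B D E H I K
Mark F: refs=E null, marked=B D E F H I K
Unmarked (collected): A C G J L

Answer: B D E F H I K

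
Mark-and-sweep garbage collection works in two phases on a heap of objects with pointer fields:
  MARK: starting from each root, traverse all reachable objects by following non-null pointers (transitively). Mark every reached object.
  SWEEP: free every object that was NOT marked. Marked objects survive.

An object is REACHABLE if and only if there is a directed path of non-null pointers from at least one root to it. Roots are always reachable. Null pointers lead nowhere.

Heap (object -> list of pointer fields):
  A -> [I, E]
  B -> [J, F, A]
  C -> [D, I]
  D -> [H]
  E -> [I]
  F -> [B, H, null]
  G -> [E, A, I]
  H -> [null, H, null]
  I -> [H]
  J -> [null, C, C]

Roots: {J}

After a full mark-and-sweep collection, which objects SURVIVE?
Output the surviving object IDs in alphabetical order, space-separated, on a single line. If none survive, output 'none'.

Answer: C D H I J

Derivation:
Roots: J
Mark J: refs=null C C, marked=J
Mark C: refs=D I, marked=C J
Mark D: refs=H, marked=C D J
Mark I: refs=H, marked=C D I J
Mark H: refs=null H null, marked=C D H I J
Unmarked (collected): A B E F G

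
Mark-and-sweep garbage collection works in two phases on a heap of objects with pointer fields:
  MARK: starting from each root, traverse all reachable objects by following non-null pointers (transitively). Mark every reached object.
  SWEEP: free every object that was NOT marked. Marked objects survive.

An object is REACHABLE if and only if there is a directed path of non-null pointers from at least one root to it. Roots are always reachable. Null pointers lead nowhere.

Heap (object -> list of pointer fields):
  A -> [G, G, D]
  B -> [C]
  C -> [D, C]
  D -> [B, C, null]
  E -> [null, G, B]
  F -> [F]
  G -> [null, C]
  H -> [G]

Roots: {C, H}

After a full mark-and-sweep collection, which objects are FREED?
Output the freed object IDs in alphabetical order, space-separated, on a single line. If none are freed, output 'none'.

Answer: A E F

Derivation:
Roots: C H
Mark C: refs=D C, marked=C
Mark H: refs=G, marked=C H
Mark D: refs=B C null, marked=C D H
Mark G: refs=null C, marked=C D G H
Mark B: refs=C, marked=B C D G H
Unmarked (collected): A E F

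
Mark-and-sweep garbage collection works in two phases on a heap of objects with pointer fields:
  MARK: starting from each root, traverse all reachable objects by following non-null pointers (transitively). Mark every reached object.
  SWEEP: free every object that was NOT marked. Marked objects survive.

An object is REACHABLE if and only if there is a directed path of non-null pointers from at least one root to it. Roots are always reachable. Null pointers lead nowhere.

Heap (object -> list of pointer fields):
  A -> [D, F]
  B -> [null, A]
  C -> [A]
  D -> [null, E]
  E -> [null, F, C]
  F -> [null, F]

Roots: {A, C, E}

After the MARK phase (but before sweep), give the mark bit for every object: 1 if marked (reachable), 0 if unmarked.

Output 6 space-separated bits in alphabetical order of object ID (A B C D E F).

Answer: 1 0 1 1 1 1

Derivation:
Roots: A C E
Mark A: refs=D F, marked=A
Mark C: refs=A, marked=A C
Mark E: refs=null F C, marked=A C E
Mark D: refs=null E, marked=A C D E
Mark F: refs=null F, marked=A C D E F
Unmarked (collected): B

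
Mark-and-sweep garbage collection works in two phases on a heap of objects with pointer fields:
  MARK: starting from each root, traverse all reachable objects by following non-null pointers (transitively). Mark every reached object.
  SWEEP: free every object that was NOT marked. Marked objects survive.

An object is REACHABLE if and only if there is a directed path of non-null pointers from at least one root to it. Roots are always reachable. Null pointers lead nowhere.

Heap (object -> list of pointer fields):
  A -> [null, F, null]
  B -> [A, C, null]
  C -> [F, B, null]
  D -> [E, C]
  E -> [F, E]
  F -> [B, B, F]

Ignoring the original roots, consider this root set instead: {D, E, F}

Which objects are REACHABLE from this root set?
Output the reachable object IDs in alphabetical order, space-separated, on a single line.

Answer: A B C D E F

Derivation:
Roots: D E F
Mark D: refs=E C, marked=D
Mark E: refs=F E, marked=D E
Mark F: refs=B B F, marked=D E F
Mark C: refs=F B null, marked=C D E F
Mark B: refs=A C null, marked=B C D E F
Mark A: refs=null F null, marked=A B C D E F
Unmarked (collected): (none)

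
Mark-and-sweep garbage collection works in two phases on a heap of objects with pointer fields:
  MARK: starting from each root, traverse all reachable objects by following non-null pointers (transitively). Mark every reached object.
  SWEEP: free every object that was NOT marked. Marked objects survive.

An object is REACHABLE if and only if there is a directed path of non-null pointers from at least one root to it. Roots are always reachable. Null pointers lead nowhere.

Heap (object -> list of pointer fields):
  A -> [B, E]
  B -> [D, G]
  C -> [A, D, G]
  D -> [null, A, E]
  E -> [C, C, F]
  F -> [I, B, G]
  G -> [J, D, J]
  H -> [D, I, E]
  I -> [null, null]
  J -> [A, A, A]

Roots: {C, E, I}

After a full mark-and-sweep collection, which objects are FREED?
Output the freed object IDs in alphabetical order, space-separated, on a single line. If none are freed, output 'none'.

Roots: C E I
Mark C: refs=A D G, marked=C
Mark E: refs=C C F, marked=C E
Mark I: refs=null null, marked=C E I
Mark A: refs=B E, marked=A C E I
Mark D: refs=null A E, marked=A C D E I
Mark G: refs=J D J, marked=A C D E G I
Mark F: refs=I B G, marked=A C D E F G I
Mark B: refs=D G, marked=A B C D E F G I
Mark J: refs=A A A, marked=A B C D E F G I J
Unmarked (collected): H

Answer: H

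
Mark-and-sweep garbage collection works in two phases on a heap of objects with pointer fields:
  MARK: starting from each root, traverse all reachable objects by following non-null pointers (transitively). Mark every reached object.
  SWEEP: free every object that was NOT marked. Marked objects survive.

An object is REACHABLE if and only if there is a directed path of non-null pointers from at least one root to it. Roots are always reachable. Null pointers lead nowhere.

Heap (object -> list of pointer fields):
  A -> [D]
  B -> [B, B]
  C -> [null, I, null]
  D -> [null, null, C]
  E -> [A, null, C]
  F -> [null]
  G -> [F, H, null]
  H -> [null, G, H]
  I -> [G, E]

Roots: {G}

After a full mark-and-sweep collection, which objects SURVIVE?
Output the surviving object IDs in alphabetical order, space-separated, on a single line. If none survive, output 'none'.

Roots: G
Mark G: refs=F H null, marked=G
Mark F: refs=null, marked=F G
Mark H: refs=null G H, marked=F G H
Unmarked (collected): A B C D E I

Answer: F G H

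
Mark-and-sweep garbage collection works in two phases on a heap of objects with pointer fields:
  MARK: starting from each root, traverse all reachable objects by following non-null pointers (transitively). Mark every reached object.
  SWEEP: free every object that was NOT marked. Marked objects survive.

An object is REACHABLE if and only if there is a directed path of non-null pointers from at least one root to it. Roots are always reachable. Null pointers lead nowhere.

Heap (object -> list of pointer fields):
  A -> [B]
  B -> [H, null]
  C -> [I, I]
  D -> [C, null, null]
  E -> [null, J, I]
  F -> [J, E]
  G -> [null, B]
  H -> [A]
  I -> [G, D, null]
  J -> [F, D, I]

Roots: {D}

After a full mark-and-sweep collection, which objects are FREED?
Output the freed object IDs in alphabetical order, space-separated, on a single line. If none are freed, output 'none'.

Answer: E F J

Derivation:
Roots: D
Mark D: refs=C null null, marked=D
Mark C: refs=I I, marked=C D
Mark I: refs=G D null, marked=C D I
Mark G: refs=null B, marked=C D G I
Mark B: refs=H null, marked=B C D G I
Mark H: refs=A, marked=B C D G H I
Mark A: refs=B, marked=A B C D G H I
Unmarked (collected): E F J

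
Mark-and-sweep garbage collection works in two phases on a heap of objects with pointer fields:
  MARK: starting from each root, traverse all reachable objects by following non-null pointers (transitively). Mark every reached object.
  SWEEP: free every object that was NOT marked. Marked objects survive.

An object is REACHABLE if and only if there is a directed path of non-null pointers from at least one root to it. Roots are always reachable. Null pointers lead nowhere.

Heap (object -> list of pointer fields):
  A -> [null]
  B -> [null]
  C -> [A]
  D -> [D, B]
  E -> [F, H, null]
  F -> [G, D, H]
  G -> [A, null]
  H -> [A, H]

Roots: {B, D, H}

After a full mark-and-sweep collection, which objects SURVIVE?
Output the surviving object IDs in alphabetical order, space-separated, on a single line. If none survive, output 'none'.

Answer: A B D H

Derivation:
Roots: B D H
Mark B: refs=null, marked=B
Mark D: refs=D B, marked=B D
Mark H: refs=A H, marked=B D H
Mark A: refs=null, marked=A B D H
Unmarked (collected): C E F G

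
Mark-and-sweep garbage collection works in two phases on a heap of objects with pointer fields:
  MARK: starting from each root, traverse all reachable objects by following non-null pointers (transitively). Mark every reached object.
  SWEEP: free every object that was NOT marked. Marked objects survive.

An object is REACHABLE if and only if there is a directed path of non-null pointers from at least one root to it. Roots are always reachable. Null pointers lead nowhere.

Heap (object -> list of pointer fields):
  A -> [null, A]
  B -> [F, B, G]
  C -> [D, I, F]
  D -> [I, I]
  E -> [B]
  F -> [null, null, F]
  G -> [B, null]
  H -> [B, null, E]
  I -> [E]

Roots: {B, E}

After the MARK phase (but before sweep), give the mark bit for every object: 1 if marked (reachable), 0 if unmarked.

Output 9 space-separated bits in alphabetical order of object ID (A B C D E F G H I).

Answer: 0 1 0 0 1 1 1 0 0

Derivation:
Roots: B E
Mark B: refs=F B G, marked=B
Mark E: refs=B, marked=B E
Mark F: refs=null null F, marked=B E F
Mark G: refs=B null, marked=B E F G
Unmarked (collected): A C D H I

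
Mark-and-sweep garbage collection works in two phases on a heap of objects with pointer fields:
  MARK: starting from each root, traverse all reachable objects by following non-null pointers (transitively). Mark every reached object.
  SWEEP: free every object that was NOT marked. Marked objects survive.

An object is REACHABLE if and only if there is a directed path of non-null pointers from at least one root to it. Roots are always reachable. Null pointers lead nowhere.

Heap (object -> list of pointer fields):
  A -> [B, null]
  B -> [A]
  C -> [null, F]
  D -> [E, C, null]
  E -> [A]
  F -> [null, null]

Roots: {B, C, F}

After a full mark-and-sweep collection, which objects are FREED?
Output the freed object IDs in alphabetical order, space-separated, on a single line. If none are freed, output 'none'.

Answer: D E

Derivation:
Roots: B C F
Mark B: refs=A, marked=B
Mark C: refs=null F, marked=B C
Mark F: refs=null null, marked=B C F
Mark A: refs=B null, marked=A B C F
Unmarked (collected): D E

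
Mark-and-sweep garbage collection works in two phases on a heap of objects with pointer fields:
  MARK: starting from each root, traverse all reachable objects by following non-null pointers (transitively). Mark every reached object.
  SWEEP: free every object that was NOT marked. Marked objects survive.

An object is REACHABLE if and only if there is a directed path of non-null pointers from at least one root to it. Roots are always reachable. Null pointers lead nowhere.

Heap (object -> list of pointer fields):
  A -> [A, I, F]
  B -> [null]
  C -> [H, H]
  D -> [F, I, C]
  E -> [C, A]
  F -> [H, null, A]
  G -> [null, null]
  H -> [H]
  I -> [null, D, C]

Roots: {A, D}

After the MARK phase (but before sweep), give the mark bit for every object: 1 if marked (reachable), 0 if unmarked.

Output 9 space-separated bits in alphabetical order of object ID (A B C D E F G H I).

Answer: 1 0 1 1 0 1 0 1 1

Derivation:
Roots: A D
Mark A: refs=A I F, marked=A
Mark D: refs=F I C, marked=A D
Mark I: refs=null D C, marked=A D I
Mark F: refs=H null A, marked=A D F I
Mark C: refs=H H, marked=A C D F I
Mark H: refs=H, marked=A C D F H I
Unmarked (collected): B E G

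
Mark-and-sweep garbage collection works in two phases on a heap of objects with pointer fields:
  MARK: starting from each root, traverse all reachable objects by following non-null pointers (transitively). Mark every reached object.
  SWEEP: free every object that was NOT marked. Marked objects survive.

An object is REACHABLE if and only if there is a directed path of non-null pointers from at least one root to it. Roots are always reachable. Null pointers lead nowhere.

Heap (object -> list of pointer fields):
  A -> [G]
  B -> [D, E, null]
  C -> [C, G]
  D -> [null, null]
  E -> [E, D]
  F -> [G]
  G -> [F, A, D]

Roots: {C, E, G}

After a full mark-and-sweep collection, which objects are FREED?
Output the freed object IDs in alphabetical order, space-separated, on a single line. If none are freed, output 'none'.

Roots: C E G
Mark C: refs=C G, marked=C
Mark E: refs=E D, marked=C E
Mark G: refs=F A D, marked=C E G
Mark D: refs=null null, marked=C D E G
Mark F: refs=G, marked=C D E F G
Mark A: refs=G, marked=A C D E F G
Unmarked (collected): B

Answer: B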